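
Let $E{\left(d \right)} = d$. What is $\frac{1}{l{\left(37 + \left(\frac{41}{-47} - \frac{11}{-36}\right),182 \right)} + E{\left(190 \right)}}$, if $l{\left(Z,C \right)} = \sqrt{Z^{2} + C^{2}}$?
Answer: $\frac{543944160}{4719777239} - \frac{1692 \sqrt{98629613161}}{4719777239} \approx 0.0026623$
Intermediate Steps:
$l{\left(Z,C \right)} = \sqrt{C^{2} + Z^{2}}$
$\frac{1}{l{\left(37 + \left(\frac{41}{-47} - \frac{11}{-36}\right),182 \right)} + E{\left(190 \right)}} = \frac{1}{\sqrt{182^{2} + \left(37 + \left(\frac{41}{-47} - \frac{11}{-36}\right)\right)^{2}} + 190} = \frac{1}{\sqrt{33124 + \left(37 + \left(41 \left(- \frac{1}{47}\right) - - \frac{11}{36}\right)\right)^{2}} + 190} = \frac{1}{\sqrt{33124 + \left(37 + \left(- \frac{41}{47} + \frac{11}{36}\right)\right)^{2}} + 190} = \frac{1}{\sqrt{33124 + \left(37 - \frac{959}{1692}\right)^{2}} + 190} = \frac{1}{\sqrt{33124 + \left(\frac{61645}{1692}\right)^{2}} + 190} = \frac{1}{\sqrt{33124 + \frac{3800106025}{2862864}} + 190} = \frac{1}{\sqrt{\frac{98629613161}{2862864}} + 190} = \frac{1}{\frac{\sqrt{98629613161}}{1692} + 190} = \frac{1}{190 + \frac{\sqrt{98629613161}}{1692}}$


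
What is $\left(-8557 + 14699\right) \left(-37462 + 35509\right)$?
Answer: $-11995326$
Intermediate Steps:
$\left(-8557 + 14699\right) \left(-37462 + 35509\right) = 6142 \left(-1953\right) = -11995326$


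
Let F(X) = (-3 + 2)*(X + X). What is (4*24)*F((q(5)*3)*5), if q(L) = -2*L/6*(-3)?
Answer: -14400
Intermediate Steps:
q(L) = L (q(L) = -2*L/6*(-3) = -L/3*(-3) = L)
F(X) = -2*X
(4*24)*F((q(5)*3)*5) = (4*24)*(-2*5*3*5) = 96*(-30*5) = 96*(-2*75) = 96*(-150) = -14400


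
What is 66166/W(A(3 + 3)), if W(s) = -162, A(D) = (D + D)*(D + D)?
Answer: -33083/81 ≈ -408.43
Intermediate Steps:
A(D) = 4*D² (A(D) = (2*D)*(2*D) = 4*D²)
66166/W(A(3 + 3)) = 66166/(-162) = 66166*(-1/162) = -33083/81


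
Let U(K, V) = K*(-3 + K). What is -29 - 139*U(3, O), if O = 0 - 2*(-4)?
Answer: -29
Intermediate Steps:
O = 8 (O = 0 + 8 = 8)
-29 - 139*U(3, O) = -29 - 417*(-3 + 3) = -29 - 417*0 = -29 - 139*0 = -29 + 0 = -29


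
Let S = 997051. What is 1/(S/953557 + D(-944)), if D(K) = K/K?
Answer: 86687/177328 ≈ 0.48885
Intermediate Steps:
D(K) = 1
1/(S/953557 + D(-944)) = 1/(997051/953557 + 1) = 1/(997051*(1/953557) + 1) = 1/(90641/86687 + 1) = 1/(177328/86687) = 86687/177328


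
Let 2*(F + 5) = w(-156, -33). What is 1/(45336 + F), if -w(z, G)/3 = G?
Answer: 2/90761 ≈ 2.2036e-5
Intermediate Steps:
w(z, G) = -3*G
F = 89/2 (F = -5 + (-3*(-33))/2 = -5 + (½)*99 = -5 + 99/2 = 89/2 ≈ 44.500)
1/(45336 + F) = 1/(45336 + 89/2) = 1/(90761/2) = 2/90761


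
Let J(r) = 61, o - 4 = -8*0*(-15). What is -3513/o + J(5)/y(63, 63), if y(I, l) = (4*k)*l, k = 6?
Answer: -1327853/1512 ≈ -878.21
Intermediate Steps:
o = 4 (o = 4 - 8*0*(-15) = 4 + 0*(-15) = 4 + 0 = 4)
y(I, l) = 24*l (y(I, l) = (4*6)*l = 24*l)
-3513/o + J(5)/y(63, 63) = -3513/4 + 61/((24*63)) = -3513*1/4 + 61/1512 = -3513/4 + 61*(1/1512) = -3513/4 + 61/1512 = -1327853/1512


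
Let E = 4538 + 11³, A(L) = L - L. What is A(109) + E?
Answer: 5869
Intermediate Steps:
A(L) = 0
E = 5869 (E = 4538 + 1331 = 5869)
A(109) + E = 0 + 5869 = 5869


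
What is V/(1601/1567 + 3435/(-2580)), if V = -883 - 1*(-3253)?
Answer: -638771880/83471 ≈ -7652.6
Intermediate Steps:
V = 2370 (V = -883 + 3253 = 2370)
V/(1601/1567 + 3435/(-2580)) = 2370/(1601/1567 + 3435/(-2580)) = 2370/(1601*(1/1567) + 3435*(-1/2580)) = 2370/(1601/1567 - 229/172) = 2370/(-83471/269524) = 2370*(-269524/83471) = -638771880/83471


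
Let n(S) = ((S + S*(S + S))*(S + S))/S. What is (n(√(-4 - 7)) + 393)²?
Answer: 121757 + 1396*I*√11 ≈ 1.2176e+5 + 4630.0*I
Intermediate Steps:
n(S) = 2*S + 4*S² (n(S) = ((S + S*(2*S))*(2*S))/S = ((S + 2*S²)*(2*S))/S = (2*S*(S + 2*S²))/S = 2*S + 4*S²)
(n(√(-4 - 7)) + 393)² = (2*√(-4 - 7)*(1 + 2*√(-4 - 7)) + 393)² = (2*√(-11)*(1 + 2*√(-11)) + 393)² = (2*(I*√11)*(1 + 2*(I*√11)) + 393)² = (2*(I*√11)*(1 + 2*I*√11) + 393)² = (2*I*√11*(1 + 2*I*√11) + 393)² = (393 + 2*I*√11*(1 + 2*I*√11))²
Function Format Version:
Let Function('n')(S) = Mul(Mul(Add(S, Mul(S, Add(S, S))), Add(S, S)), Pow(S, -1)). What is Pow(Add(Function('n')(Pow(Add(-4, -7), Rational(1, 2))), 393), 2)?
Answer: Add(121757, Mul(1396, I, Pow(11, Rational(1, 2)))) ≈ Add(1.2176e+5, Mul(4630.0, I))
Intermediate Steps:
Function('n')(S) = Add(Mul(2, S), Mul(4, Pow(S, 2))) (Function('n')(S) = Mul(Mul(Add(S, Mul(S, Mul(2, S))), Mul(2, S)), Pow(S, -1)) = Mul(Mul(Add(S, Mul(2, Pow(S, 2))), Mul(2, S)), Pow(S, -1)) = Mul(Mul(2, S, Add(S, Mul(2, Pow(S, 2)))), Pow(S, -1)) = Add(Mul(2, S), Mul(4, Pow(S, 2))))
Pow(Add(Function('n')(Pow(Add(-4, -7), Rational(1, 2))), 393), 2) = Pow(Add(Mul(2, Pow(Add(-4, -7), Rational(1, 2)), Add(1, Mul(2, Pow(Add(-4, -7), Rational(1, 2))))), 393), 2) = Pow(Add(Mul(2, Pow(-11, Rational(1, 2)), Add(1, Mul(2, Pow(-11, Rational(1, 2))))), 393), 2) = Pow(Add(Mul(2, Mul(I, Pow(11, Rational(1, 2))), Add(1, Mul(2, Mul(I, Pow(11, Rational(1, 2)))))), 393), 2) = Pow(Add(Mul(2, Mul(I, Pow(11, Rational(1, 2))), Add(1, Mul(2, I, Pow(11, Rational(1, 2))))), 393), 2) = Pow(Add(Mul(2, I, Pow(11, Rational(1, 2)), Add(1, Mul(2, I, Pow(11, Rational(1, 2))))), 393), 2) = Pow(Add(393, Mul(2, I, Pow(11, Rational(1, 2)), Add(1, Mul(2, I, Pow(11, Rational(1, 2)))))), 2)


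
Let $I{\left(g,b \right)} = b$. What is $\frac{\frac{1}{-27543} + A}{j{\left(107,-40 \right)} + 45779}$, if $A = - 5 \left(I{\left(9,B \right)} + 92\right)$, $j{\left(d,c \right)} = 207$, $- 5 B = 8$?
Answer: $- \frac{12449437}{1266592398} \approx -0.0098291$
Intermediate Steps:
$B = - \frac{8}{5}$ ($B = \left(- \frac{1}{5}\right) 8 = - \frac{8}{5} \approx -1.6$)
$A = -452$ ($A = - 5 \left(- \frac{8}{5} + 92\right) = \left(-5\right) \frac{452}{5} = -452$)
$\frac{\frac{1}{-27543} + A}{j{\left(107,-40 \right)} + 45779} = \frac{\frac{1}{-27543} - 452}{207 + 45779} = \frac{- \frac{1}{27543} - 452}{45986} = \left(- \frac{12449437}{27543}\right) \frac{1}{45986} = - \frac{12449437}{1266592398}$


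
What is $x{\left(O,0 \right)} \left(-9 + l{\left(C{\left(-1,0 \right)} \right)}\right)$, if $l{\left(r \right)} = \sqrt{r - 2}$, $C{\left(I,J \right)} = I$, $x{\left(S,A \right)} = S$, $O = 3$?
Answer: $-27 + 3 i \sqrt{3} \approx -27.0 + 5.1962 i$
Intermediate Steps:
$l{\left(r \right)} = \sqrt{-2 + r}$
$x{\left(O,0 \right)} \left(-9 + l{\left(C{\left(-1,0 \right)} \right)}\right) = 3 \left(-9 + \sqrt{-2 - 1}\right) = 3 \left(-9 + \sqrt{-3}\right) = 3 \left(-9 + i \sqrt{3}\right) = -27 + 3 i \sqrt{3}$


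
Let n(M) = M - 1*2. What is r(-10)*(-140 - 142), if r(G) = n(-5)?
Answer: 1974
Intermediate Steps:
n(M) = -2 + M (n(M) = M - 2 = -2 + M)
r(G) = -7 (r(G) = -2 - 5 = -7)
r(-10)*(-140 - 142) = -7*(-140 - 142) = -7*(-282) = 1974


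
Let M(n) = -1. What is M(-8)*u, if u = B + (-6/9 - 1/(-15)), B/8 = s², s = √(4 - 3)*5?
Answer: -997/5 ≈ -199.40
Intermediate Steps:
s = 5 (s = √1*5 = 1*5 = 5)
B = 200 (B = 8*5² = 8*25 = 200)
u = 997/5 (u = 200 + (-6/9 - 1/(-15)) = 200 + (-6*⅑ - 1*(-1/15)) = 200 + (-⅔ + 1/15) = 200 - ⅗ = 997/5 ≈ 199.40)
M(-8)*u = -1*997/5 = -997/5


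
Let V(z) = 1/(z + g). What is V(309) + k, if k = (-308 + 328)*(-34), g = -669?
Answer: -244801/360 ≈ -680.00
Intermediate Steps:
V(z) = 1/(-669 + z) (V(z) = 1/(z - 669) = 1/(-669 + z))
k = -680 (k = 20*(-34) = -680)
V(309) + k = 1/(-669 + 309) - 680 = 1/(-360) - 680 = -1/360 - 680 = -244801/360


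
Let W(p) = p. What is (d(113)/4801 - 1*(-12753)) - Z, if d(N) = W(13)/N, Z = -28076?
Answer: 22150263290/542513 ≈ 40829.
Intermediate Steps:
d(N) = 13/N
(d(113)/4801 - 1*(-12753)) - Z = ((13/113)/4801 - 1*(-12753)) - 1*(-28076) = ((13*(1/113))*(1/4801) + 12753) + 28076 = ((13/113)*(1/4801) + 12753) + 28076 = (13/542513 + 12753) + 28076 = 6918668302/542513 + 28076 = 22150263290/542513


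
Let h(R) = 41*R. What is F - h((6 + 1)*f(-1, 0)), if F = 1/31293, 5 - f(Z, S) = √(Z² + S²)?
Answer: -35924363/31293 ≈ -1148.0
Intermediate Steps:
f(Z, S) = 5 - √(S² + Z²) (f(Z, S) = 5 - √(Z² + S²) = 5 - √(S² + Z²))
F = 1/31293 ≈ 3.1956e-5
F - h((6 + 1)*f(-1, 0)) = 1/31293 - 41*(6 + 1)*(5 - √(0² + (-1)²)) = 1/31293 - 41*7*(5 - √(0 + 1)) = 1/31293 - 41*7*(5 - √1) = 1/31293 - 41*7*(5 - 1*1) = 1/31293 - 41*7*(5 - 1) = 1/31293 - 41*7*4 = 1/31293 - 41*28 = 1/31293 - 1*1148 = 1/31293 - 1148 = -35924363/31293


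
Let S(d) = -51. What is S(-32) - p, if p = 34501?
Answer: -34552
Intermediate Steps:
S(-32) - p = -51 - 1*34501 = -51 - 34501 = -34552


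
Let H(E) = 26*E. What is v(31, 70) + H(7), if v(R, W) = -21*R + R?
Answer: -438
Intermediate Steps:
v(R, W) = -20*R
v(31, 70) + H(7) = -20*31 + 26*7 = -620 + 182 = -438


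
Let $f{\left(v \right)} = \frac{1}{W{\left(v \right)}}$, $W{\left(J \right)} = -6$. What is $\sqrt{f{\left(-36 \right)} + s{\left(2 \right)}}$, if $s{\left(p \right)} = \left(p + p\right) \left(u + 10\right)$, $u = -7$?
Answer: $\frac{\sqrt{426}}{6} \approx 3.44$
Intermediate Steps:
$s{\left(p \right)} = 6 p$ ($s{\left(p \right)} = \left(p + p\right) \left(-7 + 10\right) = 2 p 3 = 6 p$)
$f{\left(v \right)} = - \frac{1}{6}$ ($f{\left(v \right)} = \frac{1}{-6} = - \frac{1}{6}$)
$\sqrt{f{\left(-36 \right)} + s{\left(2 \right)}} = \sqrt{- \frac{1}{6} + 6 \cdot 2} = \sqrt{- \frac{1}{6} + 12} = \sqrt{\frac{71}{6}} = \frac{\sqrt{426}}{6}$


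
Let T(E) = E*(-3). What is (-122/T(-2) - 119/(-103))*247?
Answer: -1463722/309 ≈ -4737.0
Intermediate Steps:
T(E) = -3*E
(-122/T(-2) - 119/(-103))*247 = (-122/((-3*(-2))) - 119/(-103))*247 = (-122/6 - 119*(-1/103))*247 = (-122*⅙ + 119/103)*247 = (-61/3 + 119/103)*247 = -5926/309*247 = -1463722/309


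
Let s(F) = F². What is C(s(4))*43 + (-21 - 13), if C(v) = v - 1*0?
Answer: 654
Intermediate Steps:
C(v) = v (C(v) = v + 0 = v)
C(s(4))*43 + (-21 - 13) = 4²*43 + (-21 - 13) = 16*43 - 34 = 688 - 34 = 654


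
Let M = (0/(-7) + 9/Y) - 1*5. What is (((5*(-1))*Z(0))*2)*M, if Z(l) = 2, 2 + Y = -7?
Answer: 120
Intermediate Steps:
Y = -9 (Y = -2 - 7 = -9)
M = -6 (M = (0/(-7) + 9/(-9)) - 1*5 = (0*(-⅐) + 9*(-⅑)) - 5 = (0 - 1) - 5 = -1 - 5 = -6)
(((5*(-1))*Z(0))*2)*M = (((5*(-1))*2)*2)*(-6) = (-5*2*2)*(-6) = -10*2*(-6) = -20*(-6) = 120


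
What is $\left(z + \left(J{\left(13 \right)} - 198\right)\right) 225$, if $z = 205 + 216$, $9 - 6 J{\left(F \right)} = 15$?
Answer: $49950$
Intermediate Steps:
$J{\left(F \right)} = -1$ ($J{\left(F \right)} = \frac{3}{2} - \frac{5}{2} = -1$)
$z = 421$
$\left(z + \left(J{\left(13 \right)} - 198\right)\right) 225 = \left(421 - 199\right) 225 = 222 \cdot 225 = 49950$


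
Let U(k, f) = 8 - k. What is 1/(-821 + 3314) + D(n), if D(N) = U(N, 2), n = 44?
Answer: -89747/2493 ≈ -36.000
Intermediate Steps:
D(N) = 8 - N
1/(-821 + 3314) + D(n) = 1/(-821 + 3314) + (8 - 1*44) = 1/2493 + (8 - 44) = 1/2493 - 36 = -89747/2493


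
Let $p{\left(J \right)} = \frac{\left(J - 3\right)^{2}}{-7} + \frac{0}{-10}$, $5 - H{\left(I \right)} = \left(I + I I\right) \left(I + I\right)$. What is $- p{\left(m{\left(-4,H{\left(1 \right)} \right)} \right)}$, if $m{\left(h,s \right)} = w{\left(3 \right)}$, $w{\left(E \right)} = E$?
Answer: $0$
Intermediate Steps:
$H{\left(I \right)} = 5 - 2 I \left(I + I^{2}\right)$ ($H{\left(I \right)} = 5 - \left(I + I I\right) \left(I + I\right) = 5 - \left(I + I^{2}\right) 2 I = 5 - 2 I \left(I + I^{2}\right)$)
$m{\left(h,s \right)} = 3$
$p{\left(J \right)} = - \frac{\left(-3 + J\right)^{2}}{7}$ ($p{\left(J \right)} = \left(-3 + J\right)^{2} \left(- \frac{1}{7}\right) + 0 \left(- \frac{1}{10}\right) = - \frac{\left(-3 + J\right)^{2}}{7} + 0 = - \frac{\left(-3 + J\right)^{2}}{7}$)
$- p{\left(m{\left(-4,H{\left(1 \right)} \right)} \right)} = - \frac{\left(-1\right) \left(-3 + 3\right)^{2}}{7} = - \frac{\left(-1\right) 0^{2}}{7} = - \frac{\left(-1\right) 0}{7} = \left(-1\right) 0 = 0$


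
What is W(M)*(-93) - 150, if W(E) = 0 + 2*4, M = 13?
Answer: -894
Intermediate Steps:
W(E) = 8 (W(E) = 0 + 8 = 8)
W(M)*(-93) - 150 = 8*(-93) - 150 = -744 - 150 = -894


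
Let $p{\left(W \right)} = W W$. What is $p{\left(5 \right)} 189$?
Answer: $4725$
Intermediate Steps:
$p{\left(W \right)} = W^{2}$
$p{\left(5 \right)} 189 = 5^{2} \cdot 189 = 25 \cdot 189 = 4725$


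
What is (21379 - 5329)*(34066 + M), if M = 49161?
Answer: 1335793350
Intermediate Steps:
(21379 - 5329)*(34066 + M) = (21379 - 5329)*(34066 + 49161) = 16050*83227 = 1335793350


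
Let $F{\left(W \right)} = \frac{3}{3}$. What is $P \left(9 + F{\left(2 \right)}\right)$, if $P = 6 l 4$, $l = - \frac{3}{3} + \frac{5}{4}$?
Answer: $60$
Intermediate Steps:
$F{\left(W \right)} = 1$ ($F{\left(W \right)} = 3 \cdot \frac{1}{3} = 1$)
$l = \frac{1}{4}$ ($l = \left(-3\right) \frac{1}{3} + 5 \cdot \frac{1}{4} = -1 + \frac{5}{4} = \frac{1}{4} \approx 0.25$)
$P = 6$ ($P = 6 \cdot \frac{1}{4} \cdot 4 = \frac{3}{2} \cdot 4 = 6$)
$P \left(9 + F{\left(2 \right)}\right) = 6 \left(9 + 1\right) = 6 \cdot 10 = 60$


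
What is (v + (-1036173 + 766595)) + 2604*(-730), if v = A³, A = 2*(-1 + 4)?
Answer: -2170282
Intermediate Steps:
A = 6 (A = 2*3 = 6)
v = 216 (v = 6³ = 216)
(v + (-1036173 + 766595)) + 2604*(-730) = (216 + (-1036173 + 766595)) + 2604*(-730) = (216 - 269578) - 1900920 = -269362 - 1900920 = -2170282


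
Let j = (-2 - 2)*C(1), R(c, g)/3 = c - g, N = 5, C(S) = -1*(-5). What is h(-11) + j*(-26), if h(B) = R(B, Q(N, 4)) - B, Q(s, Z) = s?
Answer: 483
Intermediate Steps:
C(S) = 5
R(c, g) = -3*g + 3*c (R(c, g) = 3*(c - g) = -3*g + 3*c)
h(B) = -15 + 2*B (h(B) = (-3*5 + 3*B) - B = (-15 + 3*B) - B = -15 + 2*B)
j = -20 (j = (-2 - 2)*5 = -4*5 = -20)
h(-11) + j*(-26) = (-15 + 2*(-11)) - 20*(-26) = (-15 - 22) + 520 = -37 + 520 = 483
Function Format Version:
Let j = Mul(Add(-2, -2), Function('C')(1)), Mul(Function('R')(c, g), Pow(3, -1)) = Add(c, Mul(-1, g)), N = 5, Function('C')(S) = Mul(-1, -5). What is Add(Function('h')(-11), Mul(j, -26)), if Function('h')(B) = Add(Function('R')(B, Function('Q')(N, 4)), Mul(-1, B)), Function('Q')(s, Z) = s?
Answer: 483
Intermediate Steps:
Function('C')(S) = 5
Function('R')(c, g) = Add(Mul(-3, g), Mul(3, c)) (Function('R')(c, g) = Mul(3, Add(c, Mul(-1, g))) = Add(Mul(-3, g), Mul(3, c)))
Function('h')(B) = Add(-15, Mul(2, B)) (Function('h')(B) = Add(Add(Mul(-3, 5), Mul(3, B)), Mul(-1, B)) = Add(Add(-15, Mul(3, B)), Mul(-1, B)) = Add(-15, Mul(2, B)))
j = -20 (j = Mul(Add(-2, -2), 5) = Mul(-4, 5) = -20)
Add(Function('h')(-11), Mul(j, -26)) = Add(Add(-15, Mul(2, -11)), Mul(-20, -26)) = Add(Add(-15, -22), 520) = Add(-37, 520) = 483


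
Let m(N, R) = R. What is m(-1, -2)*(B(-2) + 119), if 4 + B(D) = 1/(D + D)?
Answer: -459/2 ≈ -229.50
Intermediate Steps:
B(D) = -4 + 1/(2*D) (B(D) = -4 + 1/(D + D) = -4 + 1/(2*D))
m(-1, -2)*(B(-2) + 119) = -2*((-4 + (1/2)/(-2)) + 119) = -2*((-4 + (1/2)*(-1/2)) + 119) = -2*((-4 - 1/4) + 119) = -2*(-17/4 + 119) = -2*459/4 = -459/2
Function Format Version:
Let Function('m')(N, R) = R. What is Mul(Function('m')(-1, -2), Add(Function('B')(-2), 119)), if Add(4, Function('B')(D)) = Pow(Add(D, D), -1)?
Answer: Rational(-459, 2) ≈ -229.50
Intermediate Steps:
Function('B')(D) = Add(-4, Mul(Rational(1, 2), Pow(D, -1))) (Function('B')(D) = Add(-4, Pow(Add(D, D), -1)) = Add(-4, Pow(Mul(2, D), -1)) = Add(-4, Mul(Rational(1, 2), Pow(D, -1))))
Mul(Function('m')(-1, -2), Add(Function('B')(-2), 119)) = Mul(-2, Add(Add(-4, Mul(Rational(1, 2), Pow(-2, -1))), 119)) = Mul(-2, Add(Add(-4, Mul(Rational(1, 2), Rational(-1, 2))), 119)) = Mul(-2, Add(Add(-4, Rational(-1, 4)), 119)) = Mul(-2, Add(Rational(-17, 4), 119)) = Mul(-2, Rational(459, 4)) = Rational(-459, 2)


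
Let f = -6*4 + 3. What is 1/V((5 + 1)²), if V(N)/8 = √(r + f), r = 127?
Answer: √106/848 ≈ 0.012141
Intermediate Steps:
f = -21 (f = -24 + 3 = -21)
V(N) = 8*√106 (V(N) = 8*√(127 - 21) = 8*√106)
1/V((5 + 1)²) = 1/(8*√106) = √106/848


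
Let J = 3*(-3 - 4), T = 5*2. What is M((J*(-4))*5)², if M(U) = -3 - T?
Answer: 169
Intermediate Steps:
T = 10
J = -21 (J = 3*(-7) = -21)
M(U) = -13 (M(U) = -3 - 1*10 = -3 - 10 = -13)
M((J*(-4))*5)² = (-13)² = 169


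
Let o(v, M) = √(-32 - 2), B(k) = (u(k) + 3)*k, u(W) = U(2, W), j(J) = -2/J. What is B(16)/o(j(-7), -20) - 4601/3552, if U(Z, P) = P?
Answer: -4601/3552 - 152*I*√34/17 ≈ -1.2953 - 52.136*I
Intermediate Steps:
u(W) = W
B(k) = k*(3 + k) (B(k) = (k + 3)*k = (3 + k)*k = k*(3 + k))
o(v, M) = I*√34 (o(v, M) = √(-34) = I*√34)
B(16)/o(j(-7), -20) - 4601/3552 = (16*(3 + 16))/((I*√34)) - 4601/3552 = (16*19)*(-I*√34/34) - 4601*1/3552 = 304*(-I*√34/34) - 4601/3552 = -152*I*√34/17 - 4601/3552 = -4601/3552 - 152*I*√34/17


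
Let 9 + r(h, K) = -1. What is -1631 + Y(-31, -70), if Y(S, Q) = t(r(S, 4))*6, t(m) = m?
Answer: -1691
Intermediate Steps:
r(h, K) = -10 (r(h, K) = -9 - 1 = -10)
Y(S, Q) = -60 (Y(S, Q) = -10*6 = -60)
-1631 + Y(-31, -70) = -1631 - 60 = -1691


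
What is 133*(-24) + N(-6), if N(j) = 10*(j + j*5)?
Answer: -3552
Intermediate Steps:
N(j) = 60*j (N(j) = 10*(j + 5*j) = 10*(6*j) = 60*j)
133*(-24) + N(-6) = 133*(-24) + 60*(-6) = -3192 - 360 = -3552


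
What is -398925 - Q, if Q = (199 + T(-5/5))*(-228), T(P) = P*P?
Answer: -353325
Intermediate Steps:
T(P) = P**2
Q = -45600 (Q = (199 + (-5/5)**2)*(-228) = (199 + (-5*1/5)**2)*(-228) = (199 + (-1)**2)*(-228) = (199 + 1)*(-228) = 200*(-228) = -45600)
-398925 - Q = -398925 - 1*(-45600) = -398925 + 45600 = -353325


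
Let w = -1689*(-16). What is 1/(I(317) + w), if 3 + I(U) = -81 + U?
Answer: 1/27257 ≈ 3.6688e-5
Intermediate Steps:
I(U) = -84 + U (I(U) = -3 + (-81 + U) = -84 + U)
w = 27024
1/(I(317) + w) = 1/((-84 + 317) + 27024) = 1/(233 + 27024) = 1/27257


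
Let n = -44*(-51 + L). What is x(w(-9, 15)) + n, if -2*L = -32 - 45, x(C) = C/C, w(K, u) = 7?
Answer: 551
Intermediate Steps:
x(C) = 1
L = 77/2 (L = -(-32 - 45)/2 = -½*(-77) = 77/2 ≈ 38.500)
n = 550 (n = -44*(-51 + 77/2) = -44*(-25/2) = 550)
x(w(-9, 15)) + n = 1 + 550 = 551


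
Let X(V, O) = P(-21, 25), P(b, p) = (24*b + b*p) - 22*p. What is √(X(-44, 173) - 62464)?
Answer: 7*I*√1307 ≈ 253.07*I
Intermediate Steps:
P(b, p) = -22*p + 24*b + b*p
X(V, O) = -1579 (X(V, O) = -22*25 + 24*(-21) - 21*25 = -550 - 504 - 525 = -1579)
√(X(-44, 173) - 62464) = √(-1579 - 62464) = √(-64043) = 7*I*√1307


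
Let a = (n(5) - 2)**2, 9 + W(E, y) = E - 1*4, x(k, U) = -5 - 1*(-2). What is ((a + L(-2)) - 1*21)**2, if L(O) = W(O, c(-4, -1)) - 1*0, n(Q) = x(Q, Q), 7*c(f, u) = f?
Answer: 121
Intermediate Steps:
c(f, u) = f/7
x(k, U) = -3 (x(k, U) = -5 + 2 = -3)
W(E, y) = -13 + E (W(E, y) = -9 + (E - 1*4) = -9 + (E - 4) = -9 + (-4 + E) = -13 + E)
n(Q) = -3
a = 25 (a = (-3 - 2)**2 = (-5)**2 = 25)
L(O) = -13 + O (L(O) = (-13 + O) - 1*0 = (-13 + O) + 0 = -13 + O)
((a + L(-2)) - 1*21)**2 = ((25 + (-13 - 2)) - 1*21)**2 = ((25 - 15) - 21)**2 = (10 - 21)**2 = (-11)**2 = 121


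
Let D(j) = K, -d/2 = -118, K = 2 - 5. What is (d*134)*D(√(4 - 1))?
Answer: -94872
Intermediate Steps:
K = -3
d = 236 (d = -2*(-118) = 236)
D(j) = -3
(d*134)*D(√(4 - 1)) = (236*134)*(-3) = 31624*(-3) = -94872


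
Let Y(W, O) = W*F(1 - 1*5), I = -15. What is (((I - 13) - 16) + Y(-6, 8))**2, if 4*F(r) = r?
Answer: 1444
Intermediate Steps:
F(r) = r/4
Y(W, O) = -W (Y(W, O) = W*((1 - 1*5)/4) = W*((1 - 5)/4) = W*((1/4)*(-4)) = W*(-1) = -W)
(((I - 13) - 16) + Y(-6, 8))**2 = (((-15 - 13) - 16) - 1*(-6))**2 = ((-28 - 16) + 6)**2 = (-44 + 6)**2 = (-38)**2 = 1444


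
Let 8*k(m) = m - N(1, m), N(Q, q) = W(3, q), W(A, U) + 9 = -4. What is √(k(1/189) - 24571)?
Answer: I*√390063387/126 ≈ 156.75*I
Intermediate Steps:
W(A, U) = -13 (W(A, U) = -9 - 4 = -13)
N(Q, q) = -13
k(m) = 13/8 + m/8 (k(m) = (m - 1*(-13))/8 = (m + 13)/8 = (13 + m)/8 = 13/8 + m/8)
√(k(1/189) - 24571) = √((13/8 + (⅛)/189) - 24571) = √((13/8 + (⅛)*(1/189)) - 24571) = √((13/8 + 1/1512) - 24571) = √(1229/756 - 24571) = √(-18574447/756) = I*√390063387/126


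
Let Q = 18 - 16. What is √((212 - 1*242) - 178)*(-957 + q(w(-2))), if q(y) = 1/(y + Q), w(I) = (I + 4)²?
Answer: -11482*I*√13/3 ≈ -13800.0*I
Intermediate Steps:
w(I) = (4 + I)²
Q = 2
q(y) = 1/(2 + y) (q(y) = 1/(y + 2) = 1/(2 + y))
√((212 - 1*242) - 178)*(-957 + q(w(-2))) = √((212 - 1*242) - 178)*(-957 + 1/(2 + (4 - 2)²)) = √((212 - 242) - 178)*(-957 + 1/(2 + 2²)) = √(-30 - 178)*(-957 + 1/(2 + 4)) = √(-208)*(-957 + 1/6) = (4*I*√13)*(-957 + ⅙) = (4*I*√13)*(-5741/6) = -11482*I*√13/3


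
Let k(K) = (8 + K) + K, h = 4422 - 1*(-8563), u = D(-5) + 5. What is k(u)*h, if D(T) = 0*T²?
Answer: 233730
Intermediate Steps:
D(T) = 0
u = 5 (u = 0 + 5 = 5)
h = 12985 (h = 4422 + 8563 = 12985)
k(K) = 8 + 2*K
k(u)*h = (8 + 2*5)*12985 = (8 + 10)*12985 = 18*12985 = 233730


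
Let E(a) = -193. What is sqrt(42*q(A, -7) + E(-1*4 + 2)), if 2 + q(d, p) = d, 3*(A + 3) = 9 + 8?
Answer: I*sqrt(165) ≈ 12.845*I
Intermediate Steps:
A = 8/3 (A = -3 + (9 + 8)/3 = -3 + (1/3)*17 = -3 + 17/3 = 8/3 ≈ 2.6667)
q(d, p) = -2 + d
sqrt(42*q(A, -7) + E(-1*4 + 2)) = sqrt(42*(-2 + 8/3) - 193) = sqrt(42*(2/3) - 193) = sqrt(28 - 193) = sqrt(-165) = I*sqrt(165)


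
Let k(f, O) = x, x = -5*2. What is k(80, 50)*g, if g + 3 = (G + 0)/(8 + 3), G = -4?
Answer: 370/11 ≈ 33.636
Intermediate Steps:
x = -10
k(f, O) = -10
g = -37/11 (g = -3 + (-4 + 0)/(8 + 3) = -3 - 4/11 = -37/11 ≈ -3.3636)
k(80, 50)*g = -10*(-37/11) = 370/11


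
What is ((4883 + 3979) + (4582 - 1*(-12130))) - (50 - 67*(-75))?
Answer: 20499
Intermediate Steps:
((4883 + 3979) + (4582 - 1*(-12130))) - (50 - 67*(-75)) = (8862 + (4582 + 12130)) - (50 + 5025) = (8862 + 16712) - 1*5075 = 25574 - 5075 = 20499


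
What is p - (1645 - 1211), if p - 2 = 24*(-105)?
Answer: -2952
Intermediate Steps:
p = -2518 (p = 2 + 24*(-105) = 2 - 2520 = -2518)
p - (1645 - 1211) = -2518 - (1645 - 1211) = -2518 - 1*434 = -2518 - 434 = -2952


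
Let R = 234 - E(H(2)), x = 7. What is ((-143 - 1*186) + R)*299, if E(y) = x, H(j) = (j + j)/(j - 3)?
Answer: -30498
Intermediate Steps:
H(j) = 2*j/(-3 + j) (H(j) = (2*j)/(-3 + j) = 2*j/(-3 + j))
E(y) = 7
R = 227 (R = 234 - 1*7 = 234 - 7 = 227)
((-143 - 1*186) + R)*299 = ((-143 - 1*186) + 227)*299 = ((-143 - 186) + 227)*299 = (-329 + 227)*299 = -102*299 = -30498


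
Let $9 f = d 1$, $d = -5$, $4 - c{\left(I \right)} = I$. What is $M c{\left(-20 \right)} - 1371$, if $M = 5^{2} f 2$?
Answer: $- \frac{6113}{3} \approx -2037.7$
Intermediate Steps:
$c{\left(I \right)} = 4 - I$
$f = - \frac{5}{9}$ ($f = \frac{\left(-5\right) 1}{9} = \frac{1}{9} \left(-5\right) = - \frac{5}{9} \approx -0.55556$)
$M = - \frac{250}{9}$ ($M = 5^{2} \left(- \frac{5}{9}\right) 2 = 25 \left(- \frac{5}{9}\right) 2 = \left(- \frac{125}{9}\right) 2 = - \frac{250}{9} \approx -27.778$)
$M c{\left(-20 \right)} - 1371 = - \frac{250 \left(4 - -20\right)}{9} - 1371 = - \frac{250 \left(4 + 20\right)}{9} - 1371 = \left(- \frac{250}{9}\right) 24 - 1371 = - \frac{2000}{3} - 1371 = - \frac{6113}{3}$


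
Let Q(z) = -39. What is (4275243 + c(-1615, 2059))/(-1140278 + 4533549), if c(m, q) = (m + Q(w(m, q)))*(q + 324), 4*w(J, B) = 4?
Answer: 333761/3393271 ≈ 0.098360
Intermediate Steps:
w(J, B) = 1 (w(J, B) = (¼)*4 = 1)
c(m, q) = (-39 + m)*(324 + q) (c(m, q) = (m - 39)*(q + 324) = (-39 + m)*(324 + q))
(4275243 + c(-1615, 2059))/(-1140278 + 4533549) = (4275243 + (-12636 - 39*2059 + 324*(-1615) - 1615*2059))/(-1140278 + 4533549) = (4275243 + (-12636 - 80301 - 523260 - 3325285))/3393271 = (4275243 - 3941482)*(1/3393271) = 333761*(1/3393271) = 333761/3393271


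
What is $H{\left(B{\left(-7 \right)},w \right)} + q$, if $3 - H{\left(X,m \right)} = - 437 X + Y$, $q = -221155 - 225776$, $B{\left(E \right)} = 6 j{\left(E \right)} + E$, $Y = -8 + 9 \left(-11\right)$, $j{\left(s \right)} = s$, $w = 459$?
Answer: $-468234$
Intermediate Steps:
$Y = -107$ ($Y = -8 - 99 = -107$)
$B{\left(E \right)} = 7 E$ ($B{\left(E \right)} = 6 E + E = 7 E$)
$q = -446931$ ($q = -221155 - 225776 = -446931$)
$H{\left(X,m \right)} = 110 + 437 X$ ($H{\left(X,m \right)} = 3 - \left(- 437 X - 107\right) = 3 - \left(-107 - 437 X\right) = 3 + \left(107 + 437 X\right) = 110 + 437 X$)
$H{\left(B{\left(-7 \right)},w \right)} + q = \left(110 + 437 \cdot 7 \left(-7\right)\right) - 446931 = \left(110 + 437 \left(-49\right)\right) - 446931 = \left(110 - 21413\right) - 446931 = -21303 - 446931 = -468234$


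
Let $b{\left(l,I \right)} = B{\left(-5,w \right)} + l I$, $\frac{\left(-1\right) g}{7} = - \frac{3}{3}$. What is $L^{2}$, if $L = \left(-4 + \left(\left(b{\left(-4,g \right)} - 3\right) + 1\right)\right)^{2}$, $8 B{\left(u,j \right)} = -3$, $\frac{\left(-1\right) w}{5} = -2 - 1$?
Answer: $\frac{5719140625}{4096} \approx 1.3963 \cdot 10^{6}$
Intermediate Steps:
$w = 15$ ($w = - 5 \left(-2 - 1\right) = \left(-5\right) \left(-3\right) = 15$)
$B{\left(u,j \right)} = - \frac{3}{8}$ ($B{\left(u,j \right)} = \frac{1}{8} \left(-3\right) = - \frac{3}{8}$)
$g = 7$ ($g = - 7 \left(- \frac{3}{3}\right) = - 7 \left(\left(-3\right) \frac{1}{3}\right) = \left(-7\right) \left(-1\right) = 7$)
$b{\left(l,I \right)} = - \frac{3}{8} + I l$ ($b{\left(l,I \right)} = - \frac{3}{8} + l I = - \frac{3}{8} + I l$)
$L = \frac{75625}{64}$ ($L = \left(-4 + \left(\left(\left(- \frac{3}{8} + 7 \left(-4\right)\right) - 3\right) + 1\right)\right)^{2} = \left(-4 + \left(\left(\left(- \frac{3}{8} - 28\right) - 3\right) + 1\right)\right)^{2} = \left(-4 + \left(\left(- \frac{227}{8} - 3\right) + 1\right)\right)^{2} = \left(-4 + \left(- \frac{251}{8} + 1\right)\right)^{2} = \left(-4 - \frac{243}{8}\right)^{2} = \left(- \frac{275}{8}\right)^{2} = \frac{75625}{64} \approx 1181.6$)
$L^{2} = \left(\frac{75625}{64}\right)^{2} = \frac{5719140625}{4096}$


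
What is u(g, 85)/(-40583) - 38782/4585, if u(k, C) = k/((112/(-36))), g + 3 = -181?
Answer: -1574161076/186073055 ≈ -8.4599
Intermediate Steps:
g = -184 (g = -3 - 181 = -184)
u(k, C) = -9*k/28 (u(k, C) = k/((112*(-1/36))) = k/(-28/9) = k*(-9/28) = -9*k/28)
u(g, 85)/(-40583) - 38782/4585 = -9/28*(-184)/(-40583) - 38782/4585 = (414/7)*(-1/40583) - 38782*1/4585 = -414/284081 - 38782/4585 = -1574161076/186073055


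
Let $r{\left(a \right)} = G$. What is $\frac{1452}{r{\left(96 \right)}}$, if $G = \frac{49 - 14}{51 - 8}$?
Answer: $\frac{62436}{35} \approx 1783.9$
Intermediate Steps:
$G = \frac{35}{43} \approx 0.81395$
$r{\left(a \right)} = \frac{35}{43}$
$\frac{1452}{r{\left(96 \right)}} = \frac{1452}{\frac{35}{43}} = 1452 \cdot \frac{43}{35} = \frac{62436}{35}$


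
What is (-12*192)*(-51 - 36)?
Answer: 200448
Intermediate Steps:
(-12*192)*(-51 - 36) = -2304*(-87) = 200448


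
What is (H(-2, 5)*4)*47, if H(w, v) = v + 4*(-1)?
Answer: 188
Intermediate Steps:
H(w, v) = -4 + v (H(w, v) = v - 4 = -4 + v)
(H(-2, 5)*4)*47 = ((-4 + 5)*4)*47 = (1*4)*47 = 4*47 = 188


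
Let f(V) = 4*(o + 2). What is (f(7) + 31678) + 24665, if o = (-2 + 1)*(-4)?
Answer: 56367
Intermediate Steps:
o = 4 (o = -1*(-4) = 4)
f(V) = 24 (f(V) = 4*(4 + 2) = 4*6 = 24)
(f(7) + 31678) + 24665 = (24 + 31678) + 24665 = 31702 + 24665 = 56367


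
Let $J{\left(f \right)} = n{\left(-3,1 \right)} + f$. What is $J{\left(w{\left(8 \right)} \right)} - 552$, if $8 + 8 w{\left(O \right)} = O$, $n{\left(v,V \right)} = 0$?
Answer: $-552$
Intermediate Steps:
$w{\left(O \right)} = -1 + \frac{O}{8}$
$J{\left(f \right)} = f$ ($J{\left(f \right)} = 0 + f = f$)
$J{\left(w{\left(8 \right)} \right)} - 552 = \left(-1 + \frac{1}{8} \cdot 8\right) - 552 = \left(-1 + 1\right) - 552 = 0 - 552 = -552$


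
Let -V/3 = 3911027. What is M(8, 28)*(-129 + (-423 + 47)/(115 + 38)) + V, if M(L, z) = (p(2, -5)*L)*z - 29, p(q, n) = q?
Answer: -1803588740/153 ≈ -1.1788e+7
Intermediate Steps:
V = -11733081 (V = -3*3911027 = -11733081)
M(L, z) = -29 + 2*L*z (M(L, z) = (2*L)*z - 29 = 2*L*z - 29 = -29 + 2*L*z)
M(8, 28)*(-129 + (-423 + 47)/(115 + 38)) + V = (-29 + 2*8*28)*(-129 + (-423 + 47)/(115 + 38)) - 11733081 = (-29 + 448)*(-129 - 376/153) - 11733081 = 419*(-129 - 376*1/153) - 11733081 = 419*(-129 - 376/153) - 11733081 = 419*(-20113/153) - 11733081 = -8427347/153 - 11733081 = -1803588740/153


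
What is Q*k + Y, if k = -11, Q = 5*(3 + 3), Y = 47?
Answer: -283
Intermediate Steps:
Q = 30 (Q = 5*6 = 30)
Q*k + Y = 30*(-11) + 47 = -330 + 47 = -283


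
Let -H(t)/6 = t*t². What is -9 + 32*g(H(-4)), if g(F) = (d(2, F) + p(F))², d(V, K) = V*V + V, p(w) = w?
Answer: 4867191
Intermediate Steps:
H(t) = -6*t³ (H(t) = -6*t*t² = -6*t³)
d(V, K) = V + V² (d(V, K) = V² + V = V + V²)
g(F) = (6 + F)² (g(F) = (2*(1 + 2) + F)² = (2*3 + F)² = (6 + F)²)
-9 + 32*g(H(-4)) = -9 + 32*(6 - 6*(-4)³)² = -9 + 32*(6 - 6*(-64))² = -9 + 32*(6 + 384)² = -9 + 32*390² = -9 + 32*152100 = -9 + 4867200 = 4867191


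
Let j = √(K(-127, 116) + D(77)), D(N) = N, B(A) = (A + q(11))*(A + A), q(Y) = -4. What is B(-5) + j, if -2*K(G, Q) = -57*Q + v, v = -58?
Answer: 90 + 2*√853 ≈ 148.41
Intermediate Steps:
B(A) = 2*A*(-4 + A) (B(A) = (A - 4)*(A + A) = (-4 + A)*(2*A) = 2*A*(-4 + A))
K(G, Q) = 29 + 57*Q/2 (K(G, Q) = -(-57*Q - 58)/2 = -(-58 - 57*Q)/2 = 29 + 57*Q/2)
j = 2*√853 (j = √((29 + (57/2)*116) + 77) = √((29 + 3306) + 77) = √(3335 + 77) = √3412 = 2*√853 ≈ 58.412)
B(-5) + j = 2*(-5)*(-4 - 5) + 2*√853 = 2*(-5)*(-9) + 2*√853 = 90 + 2*√853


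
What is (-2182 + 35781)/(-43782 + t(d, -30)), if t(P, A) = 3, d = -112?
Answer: -33599/43779 ≈ -0.76747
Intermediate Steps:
(-2182 + 35781)/(-43782 + t(d, -30)) = (-2182 + 35781)/(-43782 + 3) = 33599/(-43779) = 33599*(-1/43779) = -33599/43779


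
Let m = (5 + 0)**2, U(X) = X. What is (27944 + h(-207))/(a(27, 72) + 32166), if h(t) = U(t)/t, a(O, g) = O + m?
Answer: 27945/32218 ≈ 0.86737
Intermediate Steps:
m = 25 (m = 5**2 = 25)
a(O, g) = 25 + O (a(O, g) = O + 25 = 25 + O)
h(t) = 1 (h(t) = t/t = 1)
(27944 + h(-207))/(a(27, 72) + 32166) = (27944 + 1)/((25 + 27) + 32166) = 27945/(52 + 32166) = 27945/32218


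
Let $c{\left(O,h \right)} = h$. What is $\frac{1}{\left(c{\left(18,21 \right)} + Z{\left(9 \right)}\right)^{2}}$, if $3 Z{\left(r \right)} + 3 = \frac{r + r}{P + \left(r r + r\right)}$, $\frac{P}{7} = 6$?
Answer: $\frac{484}{194481} \approx 0.0024887$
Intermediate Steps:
$P = 42$ ($P = 7 \cdot 6 = 42$)
$Z{\left(r \right)} = -1 + \frac{2 r}{3 \left(42 + r + r^{2}\right)}$ ($Z{\left(r \right)} = -1 + \frac{\left(r + r\right) \frac{1}{42 + \left(r r + r\right)}}{3} = -1 + \frac{2 r \frac{1}{42 + \left(r^{2} + r\right)}}{3} = -1 + \frac{2 r \frac{1}{42 + \left(r + r^{2}\right)}}{3} = -1 + \frac{2 r \frac{1}{42 + r + r^{2}}}{3} = -1 + \frac{2 r}{3 \left(42 + r + r^{2}\right)}$)
$\frac{1}{\left(c{\left(18,21 \right)} + Z{\left(9 \right)}\right)^{2}} = \frac{1}{\left(21 + \frac{-42 - 9^{2} - 3}{42 + 9 + 9^{2}}\right)^{2}} = \frac{1}{\left(21 + \frac{-42 - 81 - 3}{42 + 9 + 81}\right)^{2}} = \frac{1}{\left(21 + \frac{-42 - 81 - 3}{132}\right)^{2}} = \frac{1}{\left(21 + \frac{1}{132} \left(-126\right)\right)^{2}} = \frac{1}{\left(21 - \frac{21}{22}\right)^{2}} = \frac{1}{\left(\frac{441}{22}\right)^{2}} = \frac{1}{\frac{194481}{484}} = \frac{484}{194481}$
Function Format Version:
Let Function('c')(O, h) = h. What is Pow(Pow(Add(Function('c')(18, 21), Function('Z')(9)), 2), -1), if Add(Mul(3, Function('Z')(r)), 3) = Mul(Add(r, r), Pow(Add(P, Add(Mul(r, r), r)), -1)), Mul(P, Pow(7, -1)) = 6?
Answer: Rational(484, 194481) ≈ 0.0024887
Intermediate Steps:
P = 42 (P = Mul(7, 6) = 42)
Function('Z')(r) = Add(-1, Mul(Rational(2, 3), r, Pow(Add(42, r, Pow(r, 2)), -1))) (Function('Z')(r) = Add(-1, Mul(Rational(1, 3), Mul(Add(r, r), Pow(Add(42, Add(Mul(r, r), r)), -1)))) = Add(-1, Mul(Rational(1, 3), Mul(Mul(2, r), Pow(Add(42, Add(Pow(r, 2), r)), -1)))) = Add(-1, Mul(Rational(1, 3), Mul(Mul(2, r), Pow(Add(42, Add(r, Pow(r, 2))), -1)))) = Add(-1, Mul(Rational(1, 3), Mul(Mul(2, r), Pow(Add(42, r, Pow(r, 2)), -1)))) = Add(-1, Mul(Rational(1, 3), Mul(2, r, Pow(Add(42, r, Pow(r, 2)), -1)))) = Add(-1, Mul(Rational(2, 3), r, Pow(Add(42, r, Pow(r, 2)), -1))))
Pow(Pow(Add(Function('c')(18, 21), Function('Z')(9)), 2), -1) = Pow(Pow(Add(21, Mul(Pow(Add(42, 9, Pow(9, 2)), -1), Add(-42, Mul(-1, Pow(9, 2)), Mul(Rational(-1, 3), 9)))), 2), -1) = Pow(Pow(Add(21, Mul(Pow(Add(42, 9, 81), -1), Add(-42, Mul(-1, 81), -3))), 2), -1) = Pow(Pow(Add(21, Mul(Pow(132, -1), Add(-42, -81, -3))), 2), -1) = Pow(Pow(Add(21, Mul(Rational(1, 132), -126)), 2), -1) = Pow(Pow(Add(21, Rational(-21, 22)), 2), -1) = Pow(Pow(Rational(441, 22), 2), -1) = Pow(Rational(194481, 484), -1) = Rational(484, 194481)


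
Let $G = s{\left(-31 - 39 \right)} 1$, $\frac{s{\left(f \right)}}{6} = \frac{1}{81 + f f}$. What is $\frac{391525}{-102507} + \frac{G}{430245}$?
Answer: $- \frac{93228642856787}{24408629079435} \approx -3.8195$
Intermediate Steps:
$s{\left(f \right)} = \frac{6}{81 + f^{2}}$ ($s{\left(f \right)} = \frac{6}{81 + f f} = \frac{6}{81 + f^{2}}$)
$G = \frac{6}{4981}$ ($G = \frac{6}{81 + \left(-31 - 39\right)^{2}} \cdot 1 = \frac{6}{81 + \left(-70\right)^{2}} \cdot 1 = \frac{6}{81 + 4900} \cdot 1 = \frac{6}{4981} \cdot 1 = \frac{6}{4981} \approx 0.0012046$)
$\frac{391525}{-102507} + \frac{G}{430245} = \frac{391525}{-102507} + \frac{6}{4981 \cdot 430245} = 391525 \left(- \frac{1}{102507}\right) + \frac{6}{4981} \cdot \frac{1}{430245} = - \frac{391525}{102507} + \frac{2}{714350115} = - \frac{93228642856787}{24408629079435}$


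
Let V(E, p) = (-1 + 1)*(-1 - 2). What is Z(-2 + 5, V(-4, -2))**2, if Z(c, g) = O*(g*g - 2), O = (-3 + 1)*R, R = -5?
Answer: 400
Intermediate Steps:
V(E, p) = 0 (V(E, p) = 0*(-3) = 0)
O = 10 (O = (-3 + 1)*(-5) = -2*(-5) = 10)
Z(c, g) = -20 + 10*g**2 (Z(c, g) = 10*(g*g - 2) = 10*(g**2 - 2) = 10*(-2 + g**2) = -20 + 10*g**2)
Z(-2 + 5, V(-4, -2))**2 = (-20 + 10*0**2)**2 = (-20 + 10*0)**2 = (-20 + 0)**2 = (-20)**2 = 400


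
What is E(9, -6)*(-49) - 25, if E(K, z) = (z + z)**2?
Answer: -7081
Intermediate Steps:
E(K, z) = 4*z**2 (E(K, z) = (2*z)**2 = 4*z**2)
E(9, -6)*(-49) - 25 = (4*(-6)**2)*(-49) - 25 = (4*36)*(-49) - 25 = 144*(-49) - 25 = -7056 - 25 = -7081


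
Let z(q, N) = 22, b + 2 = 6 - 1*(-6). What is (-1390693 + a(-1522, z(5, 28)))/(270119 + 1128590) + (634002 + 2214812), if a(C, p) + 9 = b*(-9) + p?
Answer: 234391787668/82277 ≈ 2.8488e+6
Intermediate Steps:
b = 10 (b = -2 + (6 - 1*(-6)) = -2 + (6 + 6) = -2 + 12 = 10)
a(C, p) = -99 + p (a(C, p) = -9 + (10*(-9) + p) = -9 + (-90 + p) = -99 + p)
(-1390693 + a(-1522, z(5, 28)))/(270119 + 1128590) + (634002 + 2214812) = (-1390693 + (-99 + 22))/(270119 + 1128590) + (634002 + 2214812) = (-1390693 - 77)/1398709 + 2848814 = -1390770*1/1398709 + 2848814 = -81810/82277 + 2848814 = 234391787668/82277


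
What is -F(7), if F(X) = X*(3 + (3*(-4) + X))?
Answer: 14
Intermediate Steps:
F(X) = X*(-9 + X) (F(X) = X*(3 + (-12 + X)) = X*(-9 + X))
-F(7) = -7*(-9 + 7) = -7*(-2) = -1*(-14) = 14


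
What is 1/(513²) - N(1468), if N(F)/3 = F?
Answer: -1158996275/263169 ≈ -4404.0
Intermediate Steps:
N(F) = 3*F
1/(513²) - N(1468) = 1/(513²) - 3*1468 = 1/263169 - 1*4404 = 1/263169 - 4404 = -1158996275/263169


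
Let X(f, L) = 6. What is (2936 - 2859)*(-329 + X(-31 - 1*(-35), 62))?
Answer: -24871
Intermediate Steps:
(2936 - 2859)*(-329 + X(-31 - 1*(-35), 62)) = (2936 - 2859)*(-329 + 6) = 77*(-323) = -24871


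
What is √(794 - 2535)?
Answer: I*√1741 ≈ 41.725*I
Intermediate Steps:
√(794 - 2535) = √(-1741) = I*√1741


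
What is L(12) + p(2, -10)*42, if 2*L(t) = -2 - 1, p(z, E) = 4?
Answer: 333/2 ≈ 166.50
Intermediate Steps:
L(t) = -3/2 (L(t) = (-2 - 1)/2 = (½)*(-3) = -3/2)
L(12) + p(2, -10)*42 = -3/2 + 4*42 = -3/2 + 168 = 333/2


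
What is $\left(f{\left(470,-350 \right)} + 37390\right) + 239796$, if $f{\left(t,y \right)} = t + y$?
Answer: $277306$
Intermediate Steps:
$\left(f{\left(470,-350 \right)} + 37390\right) + 239796 = \left(\left(470 - 350\right) + 37390\right) + 239796 = \left(120 + 37390\right) + 239796 = 37510 + 239796 = 277306$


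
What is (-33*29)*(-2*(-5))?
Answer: -9570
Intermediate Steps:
(-33*29)*(-2*(-5)) = -957*10 = -9570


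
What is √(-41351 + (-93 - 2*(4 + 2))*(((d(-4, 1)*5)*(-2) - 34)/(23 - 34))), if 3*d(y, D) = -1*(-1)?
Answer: I*√5046591/11 ≈ 204.22*I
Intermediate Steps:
d(y, D) = ⅓ (d(y, D) = (-1*(-1))/3 = (⅓)*1 = ⅓)
√(-41351 + (-93 - 2*(4 + 2))*(((d(-4, 1)*5)*(-2) - 34)/(23 - 34))) = √(-41351 + (-93 - 2*(4 + 2))*((((⅓)*5)*(-2) - 34)/(23 - 34))) = √(-41351 + (-93 - 2*6)*(((5/3)*(-2) - 34)/(-11))) = √(-41351 + (-93 - 12)*((-10/3 - 34)*(-1/11))) = √(-41351 - (-3920)*(-1)/11) = √(-41351 - 105*112/33) = √(-41351 - 3920/11) = √(-458781/11) = I*√5046591/11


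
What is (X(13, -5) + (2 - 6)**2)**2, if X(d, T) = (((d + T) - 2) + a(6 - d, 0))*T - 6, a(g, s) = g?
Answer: 225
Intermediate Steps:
X(d, T) = -6 + T*(4 + T) (X(d, T) = (((d + T) - 2) + (6 - d))*T - 6 = (((T + d) - 2) + (6 - d))*T - 6 = ((-2 + T + d) + (6 - d))*T - 6 = (4 + T)*T - 6 = T*(4 + T) - 6 = -6 + T*(4 + T))
(X(13, -5) + (2 - 6)**2)**2 = ((-6 + (-5)**2 + 4*(-5)) + (2 - 6)**2)**2 = ((-6 + 25 - 20) + (-4)**2)**2 = (-1 + 16)**2 = 15**2 = 225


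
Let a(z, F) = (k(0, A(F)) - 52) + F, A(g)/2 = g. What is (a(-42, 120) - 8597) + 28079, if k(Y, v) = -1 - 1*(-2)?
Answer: 19551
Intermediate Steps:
A(g) = 2*g
k(Y, v) = 1 (k(Y, v) = -1 + 2 = 1)
a(z, F) = -51 + F (a(z, F) = (1 - 52) + F = -51 + F)
(a(-42, 120) - 8597) + 28079 = ((-51 + 120) - 8597) + 28079 = (69 - 8597) + 28079 = -8528 + 28079 = 19551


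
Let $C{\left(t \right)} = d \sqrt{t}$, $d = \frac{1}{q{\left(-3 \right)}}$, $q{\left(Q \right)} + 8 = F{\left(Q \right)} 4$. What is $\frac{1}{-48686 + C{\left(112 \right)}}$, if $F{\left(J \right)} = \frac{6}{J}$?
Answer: $- \frac{778976}{37925225529} + \frac{4 \sqrt{7}}{37925225529} \approx -2.054 \cdot 10^{-5}$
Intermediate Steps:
$q{\left(Q \right)} = -8 + \frac{24}{Q}$ ($q{\left(Q \right)} = -8 + \frac{6}{Q} 4 = -8 + \frac{24}{Q}$)
$d = - \frac{1}{16}$ ($d = \frac{1}{-8 + \frac{24}{-3}} = \frac{1}{-8 + 24 \left(- \frac{1}{3}\right)} = \frac{1}{-8 - 8} = \frac{1}{-16} = - \frac{1}{16} \approx -0.0625$)
$C{\left(t \right)} = - \frac{\sqrt{t}}{16}$
$\frac{1}{-48686 + C{\left(112 \right)}} = \frac{1}{-48686 - \frac{\sqrt{112}}{16}} = \frac{1}{-48686 - \frac{4 \sqrt{7}}{16}} = \frac{1}{-48686 - \frac{\sqrt{7}}{4}}$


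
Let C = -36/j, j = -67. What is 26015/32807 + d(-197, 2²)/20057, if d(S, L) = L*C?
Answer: 34964175493/44086669933 ≈ 0.79308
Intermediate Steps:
C = 36/67 (C = -36/(-67) = -36*(-1/67) = 36/67 ≈ 0.53731)
d(S, L) = 36*L/67 (d(S, L) = L*(36/67) = 36*L/67)
26015/32807 + d(-197, 2²)/20057 = 26015/32807 + ((36/67)*2²)/20057 = 26015*(1/32807) + ((36/67)*4)*(1/20057) = 26015/32807 + (144/67)*(1/20057) = 26015/32807 + 144/1343819 = 34964175493/44086669933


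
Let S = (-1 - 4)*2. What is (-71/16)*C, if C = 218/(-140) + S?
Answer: 57439/1120 ≈ 51.285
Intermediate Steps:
S = -10 (S = -5*2 = -10)
C = -809/70 (C = 218/(-140) - 10 = 218*(-1/140) - 10 = -109/70 - 10 = -809/70 ≈ -11.557)
(-71/16)*C = -71/16*(-809/70) = 57439/1120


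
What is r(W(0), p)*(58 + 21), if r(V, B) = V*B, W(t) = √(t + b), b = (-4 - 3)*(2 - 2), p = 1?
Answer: 0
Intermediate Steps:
b = 0 (b = -7*0 = 0)
W(t) = √t (W(t) = √(t + 0) = √t)
r(V, B) = B*V
r(W(0), p)*(58 + 21) = (1*√0)*(58 + 21) = (1*0)*79 = 0*79 = 0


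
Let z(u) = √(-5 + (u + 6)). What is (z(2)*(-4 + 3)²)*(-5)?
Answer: -5*√3 ≈ -8.6602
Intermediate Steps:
z(u) = √(1 + u) (z(u) = √(-5 + (6 + u)) = √(1 + u))
(z(2)*(-4 + 3)²)*(-5) = (√(1 + 2)*(-4 + 3)²)*(-5) = (√3*(-1)²)*(-5) = (√3*1)*(-5) = √3*(-5) = -5*√3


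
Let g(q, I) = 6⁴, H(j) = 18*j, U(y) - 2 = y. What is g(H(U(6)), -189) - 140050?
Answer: -138754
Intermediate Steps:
U(y) = 2 + y
g(q, I) = 1296
g(H(U(6)), -189) - 140050 = 1296 - 140050 = -138754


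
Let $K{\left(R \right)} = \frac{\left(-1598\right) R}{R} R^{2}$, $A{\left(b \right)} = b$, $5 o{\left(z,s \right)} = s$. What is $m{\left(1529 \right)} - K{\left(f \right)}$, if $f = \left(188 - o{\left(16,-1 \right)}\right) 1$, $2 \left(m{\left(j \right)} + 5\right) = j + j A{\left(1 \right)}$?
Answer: $\frac{1415036738}{25} \approx 5.6601 \cdot 10^{7}$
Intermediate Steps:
$o{\left(z,s \right)} = \frac{s}{5}$
$m{\left(j \right)} = -5 + j$ ($m{\left(j \right)} = -5 + \frac{j + j 1}{2} = -5 + \frac{j + j}{2} = -5 + \frac{2 j}{2} = -5 + j$)
$f = \frac{941}{5}$ ($f = \left(188 - \frac{1}{5} \left(-1\right)\right) 1 = \left(188 - - \frac{1}{5}\right) 1 = \left(188 + \frac{1}{5}\right) 1 = \frac{941}{5} \cdot 1 = \frac{941}{5} \approx 188.2$)
$K{\left(R \right)} = - 1598 R^{2}$
$m{\left(1529 \right)} - K{\left(f \right)} = \left(-5 + 1529\right) - - 1598 \left(\frac{941}{5}\right)^{2} = 1524 - \left(-1598\right) \frac{885481}{25} = 1524 - - \frac{1414998638}{25} = 1524 + \frac{1414998638}{25} = \frac{1415036738}{25}$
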